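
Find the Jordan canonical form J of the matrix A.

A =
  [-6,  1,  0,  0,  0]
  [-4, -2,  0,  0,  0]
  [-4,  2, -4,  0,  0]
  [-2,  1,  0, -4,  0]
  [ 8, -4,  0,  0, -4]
J_2(-4) ⊕ J_1(-4) ⊕ J_1(-4) ⊕ J_1(-4)

The characteristic polynomial is
  det(x·I − A) = x^5 + 20*x^4 + 160*x^3 + 640*x^2 + 1280*x + 1024 = (x + 4)^5

Eigenvalues and multiplicities (the geometric multiplicity of λ is n − rank(A − λI), which equals the number of Jordan blocks for λ):
  λ = -4: algebraic multiplicity = 5, geometric multiplicity = 4

Determining the block sizes for each eigenvalue:
  λ = -4: 4 blocks summing to 5 forces exactly one block of size 2 and the rest size 1 → block sizes [2, 1, 1, 1]

Assembling the blocks gives a Jordan form
J =
  [-4,  1,  0,  0,  0]
  [ 0, -4,  0,  0,  0]
  [ 0,  0, -4,  0,  0]
  [ 0,  0,  0, -4,  0]
  [ 0,  0,  0,  0, -4]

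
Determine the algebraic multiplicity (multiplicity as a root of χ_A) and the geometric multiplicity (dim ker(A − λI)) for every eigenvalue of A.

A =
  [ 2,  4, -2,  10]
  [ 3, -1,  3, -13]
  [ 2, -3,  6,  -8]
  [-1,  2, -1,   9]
λ = 4: alg = 4, geom = 2

Step 1 — factor the characteristic polynomial to read off the algebraic multiplicities:
  χ_A(x) = (x - 4)^4

Step 2 — compute geometric multiplicities via the rank-nullity identity g(λ) = n − rank(A − λI):
  rank(A − (4)·I) = 2, so dim ker(A − (4)·I) = n − 2 = 2

Summary:
  λ = 4: algebraic multiplicity = 4, geometric multiplicity = 2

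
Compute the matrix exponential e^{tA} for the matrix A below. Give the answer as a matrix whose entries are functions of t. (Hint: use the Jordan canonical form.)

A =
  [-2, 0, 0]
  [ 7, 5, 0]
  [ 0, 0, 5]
e^{tA} =
  [exp(-2*t), 0, 0]
  [exp(5*t) - exp(-2*t), exp(5*t), 0]
  [0, 0, exp(5*t)]

Strategy: write A = P · J · P⁻¹ where J is a Jordan canonical form, so e^{tA} = P · e^{tJ} · P⁻¹, and e^{tJ} can be computed block-by-block.

A has Jordan form
J =
  [-2, 0, 0]
  [ 0, 5, 0]
  [ 0, 0, 5]
(up to reordering of blocks).

Per-block formulas:
  For a 1×1 block at λ = 5: exp(t · [5]) = [e^(5t)].
  For a 1×1 block at λ = -2: exp(t · [-2]) = [e^(-2t)].

After assembling e^{tJ} and conjugating by P, we get:

e^{tA} =
  [exp(-2*t), 0, 0]
  [exp(5*t) - exp(-2*t), exp(5*t), 0]
  [0, 0, exp(5*t)]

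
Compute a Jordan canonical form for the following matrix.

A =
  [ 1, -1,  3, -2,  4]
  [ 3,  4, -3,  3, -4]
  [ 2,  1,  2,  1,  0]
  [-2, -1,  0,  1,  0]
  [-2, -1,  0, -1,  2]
J_3(2) ⊕ J_1(2) ⊕ J_1(2)

The characteristic polynomial is
  det(x·I − A) = x^5 - 10*x^4 + 40*x^3 - 80*x^2 + 80*x - 32 = (x - 2)^5

Eigenvalues and multiplicities (the geometric multiplicity of λ is n − rank(A − λI), which equals the number of Jordan blocks for λ):
  λ = 2: algebraic multiplicity = 5, geometric multiplicity = 3

Determining the block sizes for each eigenvalue:
  λ = 2: with am = 5 and gm = 3, the partition is not yet determined (e.g. several partitions of 5 into 3 parts exist). Let N = A − (2)·I. Computing rank(N^1) = 2, rank(N^2) = 1, rank(N^3) = 0; the number of blocks of size ≥ j is rank(N^{j−1}) − rank(N^j), giving [3, 1, 1]. So we have 1 block(s) of size 3, 2 block(s) of size 1 → block sizes [3, 1, 1]

Assembling the blocks gives a Jordan form
J =
  [2, 1, 0, 0, 0]
  [0, 2, 1, 0, 0]
  [0, 0, 2, 0, 0]
  [0, 0, 0, 2, 0]
  [0, 0, 0, 0, 2]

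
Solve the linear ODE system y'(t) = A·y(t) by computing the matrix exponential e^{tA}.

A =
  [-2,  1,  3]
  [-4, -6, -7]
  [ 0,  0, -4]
e^{tA} =
  [2*t*exp(-4*t) + exp(-4*t), t*exp(-4*t), -t^2*exp(-4*t)/2 + 3*t*exp(-4*t)]
  [-4*t*exp(-4*t), -2*t*exp(-4*t) + exp(-4*t), t^2*exp(-4*t) - 7*t*exp(-4*t)]
  [0, 0, exp(-4*t)]

Strategy: write A = P · J · P⁻¹ where J is a Jordan canonical form, so e^{tA} = P · e^{tJ} · P⁻¹, and e^{tJ} can be computed block-by-block.

A has Jordan form
J =
  [-4,  1,  0]
  [ 0, -4,  1]
  [ 0,  0, -4]
(up to reordering of blocks).

Per-block formulas:
  For a 3×3 Jordan block J_3(-4): exp(t · J_3(-4)) = e^(-4t)·(I + t·N + (t^2/2)·N^2), where N is the 3×3 nilpotent shift.

After assembling e^{tJ} and conjugating by P, we get:

e^{tA} =
  [2*t*exp(-4*t) + exp(-4*t), t*exp(-4*t), -t^2*exp(-4*t)/2 + 3*t*exp(-4*t)]
  [-4*t*exp(-4*t), -2*t*exp(-4*t) + exp(-4*t), t^2*exp(-4*t) - 7*t*exp(-4*t)]
  [0, 0, exp(-4*t)]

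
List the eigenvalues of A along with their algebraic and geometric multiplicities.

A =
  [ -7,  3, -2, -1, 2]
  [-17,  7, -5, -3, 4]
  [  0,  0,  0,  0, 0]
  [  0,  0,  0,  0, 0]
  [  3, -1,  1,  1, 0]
λ = 0: alg = 5, geom = 3

Step 1 — factor the characteristic polynomial to read off the algebraic multiplicities:
  χ_A(x) = x^5

Step 2 — compute geometric multiplicities via the rank-nullity identity g(λ) = n − rank(A − λI):
  rank(A − (0)·I) = 2, so dim ker(A − (0)·I) = n − 2 = 3

Summary:
  λ = 0: algebraic multiplicity = 5, geometric multiplicity = 3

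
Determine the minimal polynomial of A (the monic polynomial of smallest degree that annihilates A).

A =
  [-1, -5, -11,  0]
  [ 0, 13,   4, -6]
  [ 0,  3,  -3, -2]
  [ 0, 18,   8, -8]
x^4 - x^3 - 9*x^2 - 11*x - 4

The characteristic polynomial is χ_A(x) = (x - 4)*(x + 1)^3, so the eigenvalues are known. The minimal polynomial is
  m_A(x) = Π_λ (x − λ)^{k_λ}
where k_λ is the size of the *largest* Jordan block for λ (equivalently, the smallest k with (A − λI)^k v = 0 for every generalised eigenvector v of λ).

  λ = -1: largest Jordan block has size 3, contributing (x + 1)^3
  λ = 4: largest Jordan block has size 1, contributing (x − 4)

So m_A(x) = (x - 4)*(x + 1)^3 = x^4 - x^3 - 9*x^2 - 11*x - 4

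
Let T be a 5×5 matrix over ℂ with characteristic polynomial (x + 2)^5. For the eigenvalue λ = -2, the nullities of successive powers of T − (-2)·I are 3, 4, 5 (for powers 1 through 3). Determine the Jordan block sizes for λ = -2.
Block sizes for λ = -2: [3, 1, 1]

From the dimensions of kernels of powers, the number of Jordan blocks of size at least j is d_j − d_{j−1} where d_j = dim ker(N^j) (with d_0 = 0). Computing the differences gives [3, 1, 1].
The number of blocks of size exactly k is (#blocks of size ≥ k) − (#blocks of size ≥ k + 1), so the partition is: 2 block(s) of size 1, 1 block(s) of size 3.
In nonincreasing order the block sizes are [3, 1, 1].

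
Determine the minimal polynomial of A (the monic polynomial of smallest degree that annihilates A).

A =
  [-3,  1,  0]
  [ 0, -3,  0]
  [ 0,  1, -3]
x^2 + 6*x + 9

The characteristic polynomial is χ_A(x) = (x + 3)^3, so the eigenvalues are known. The minimal polynomial is
  m_A(x) = Π_λ (x − λ)^{k_λ}
where k_λ is the size of the *largest* Jordan block for λ (equivalently, the smallest k with (A − λI)^k v = 0 for every generalised eigenvector v of λ).

  λ = -3: largest Jordan block has size 2, contributing (x + 3)^2

So m_A(x) = (x + 3)^2 = x^2 + 6*x + 9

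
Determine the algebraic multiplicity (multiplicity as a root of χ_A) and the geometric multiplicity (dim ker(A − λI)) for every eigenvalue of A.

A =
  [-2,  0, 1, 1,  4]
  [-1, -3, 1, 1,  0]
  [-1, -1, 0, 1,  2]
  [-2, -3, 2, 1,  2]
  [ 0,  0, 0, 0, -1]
λ = -1: alg = 5, geom = 3

Step 1 — factor the characteristic polynomial to read off the algebraic multiplicities:
  χ_A(x) = (x + 1)^5

Step 2 — compute geometric multiplicities via the rank-nullity identity g(λ) = n − rank(A − λI):
  rank(A − (-1)·I) = 2, so dim ker(A − (-1)·I) = n − 2 = 3

Summary:
  λ = -1: algebraic multiplicity = 5, geometric multiplicity = 3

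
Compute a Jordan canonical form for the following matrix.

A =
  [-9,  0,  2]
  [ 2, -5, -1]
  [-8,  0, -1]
J_2(-5) ⊕ J_1(-5)

The characteristic polynomial is
  det(x·I − A) = x^3 + 15*x^2 + 75*x + 125 = (x + 5)^3

Eigenvalues and multiplicities (the geometric multiplicity of λ is n − rank(A − λI), which equals the number of Jordan blocks for λ):
  λ = -5: algebraic multiplicity = 3, geometric multiplicity = 2

Determining the block sizes for each eigenvalue:
  λ = -5: 2 blocks summing to 3 forces exactly one block of size 2 and the rest size 1 → block sizes [2, 1]

Assembling the blocks gives a Jordan form
J =
  [-5,  1,  0]
  [ 0, -5,  0]
  [ 0,  0, -5]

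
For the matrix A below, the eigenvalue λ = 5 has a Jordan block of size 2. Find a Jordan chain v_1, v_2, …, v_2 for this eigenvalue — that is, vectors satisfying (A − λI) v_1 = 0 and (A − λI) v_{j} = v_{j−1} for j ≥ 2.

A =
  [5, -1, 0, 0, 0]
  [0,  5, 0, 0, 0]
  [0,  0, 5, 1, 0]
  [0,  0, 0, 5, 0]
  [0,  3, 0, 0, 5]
A Jordan chain for λ = 5 of length 2:
v_1 = (-1, 0, 0, 0, 3)ᵀ
v_2 = (0, 1, 0, 0, 0)ᵀ

Let N = A − (5)·I. We want v_2 with N^2 v_2 = 0 but N^1 v_2 ≠ 0; then v_{j-1} := N · v_j for j = 2, …, 2.

Pick v_2 = (0, 1, 0, 0, 0)ᵀ.
Then v_1 = N · v_2 = (-1, 0, 0, 0, 3)ᵀ.

Sanity check: (A − (5)·I) v_1 = (0, 0, 0, 0, 0)ᵀ = 0. ✓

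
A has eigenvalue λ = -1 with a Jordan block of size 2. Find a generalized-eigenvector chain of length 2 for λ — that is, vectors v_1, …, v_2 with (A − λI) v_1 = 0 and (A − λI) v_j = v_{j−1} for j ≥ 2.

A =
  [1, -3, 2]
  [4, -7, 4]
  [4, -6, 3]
A Jordan chain for λ = -1 of length 2:
v_1 = (2, 4, 4)ᵀ
v_2 = (1, 0, 0)ᵀ

Let N = A − (-1)·I. We want v_2 with N^2 v_2 = 0 but N^1 v_2 ≠ 0; then v_{j-1} := N · v_j for j = 2, …, 2.

Pick v_2 = (1, 0, 0)ᵀ.
Then v_1 = N · v_2 = (2, 4, 4)ᵀ.

Sanity check: (A − (-1)·I) v_1 = (0, 0, 0)ᵀ = 0. ✓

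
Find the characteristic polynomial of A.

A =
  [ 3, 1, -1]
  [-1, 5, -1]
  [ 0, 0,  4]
x^3 - 12*x^2 + 48*x - 64

Expanding det(x·I − A) (e.g. by cofactor expansion or by noting that A is similar to its Jordan form J, which has the same characteristic polynomial as A) gives
  χ_A(x) = x^3 - 12*x^2 + 48*x - 64
which factors as (x - 4)^3. The eigenvalues (with algebraic multiplicities) are λ = 4 with multiplicity 3.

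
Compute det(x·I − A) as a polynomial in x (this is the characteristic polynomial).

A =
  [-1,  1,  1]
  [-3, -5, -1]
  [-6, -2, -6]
x^3 + 12*x^2 + 48*x + 64

Expanding det(x·I − A) (e.g. by cofactor expansion or by noting that A is similar to its Jordan form J, which has the same characteristic polynomial as A) gives
  χ_A(x) = x^3 + 12*x^2 + 48*x + 64
which factors as (x + 4)^3. The eigenvalues (with algebraic multiplicities) are λ = -4 with multiplicity 3.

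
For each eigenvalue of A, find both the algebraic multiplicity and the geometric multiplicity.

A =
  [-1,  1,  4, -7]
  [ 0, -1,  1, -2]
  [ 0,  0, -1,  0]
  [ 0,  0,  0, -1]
λ = -1: alg = 4, geom = 2

Step 1 — factor the characteristic polynomial to read off the algebraic multiplicities:
  χ_A(x) = (x + 1)^4

Step 2 — compute geometric multiplicities via the rank-nullity identity g(λ) = n − rank(A − λI):
  rank(A − (-1)·I) = 2, so dim ker(A − (-1)·I) = n − 2 = 2

Summary:
  λ = -1: algebraic multiplicity = 4, geometric multiplicity = 2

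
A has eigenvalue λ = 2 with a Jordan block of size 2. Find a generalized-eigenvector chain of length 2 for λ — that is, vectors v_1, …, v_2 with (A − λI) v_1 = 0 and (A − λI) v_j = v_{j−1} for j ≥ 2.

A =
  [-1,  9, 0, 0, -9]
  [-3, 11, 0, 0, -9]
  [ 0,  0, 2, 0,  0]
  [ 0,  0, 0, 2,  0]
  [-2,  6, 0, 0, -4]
A Jordan chain for λ = 2 of length 2:
v_1 = (-3, -3, 0, 0, -2)ᵀ
v_2 = (1, 0, 0, 0, 0)ᵀ

Let N = A − (2)·I. We want v_2 with N^2 v_2 = 0 but N^1 v_2 ≠ 0; then v_{j-1} := N · v_j for j = 2, …, 2.

Pick v_2 = (1, 0, 0, 0, 0)ᵀ.
Then v_1 = N · v_2 = (-3, -3, 0, 0, -2)ᵀ.

Sanity check: (A − (2)·I) v_1 = (0, 0, 0, 0, 0)ᵀ = 0. ✓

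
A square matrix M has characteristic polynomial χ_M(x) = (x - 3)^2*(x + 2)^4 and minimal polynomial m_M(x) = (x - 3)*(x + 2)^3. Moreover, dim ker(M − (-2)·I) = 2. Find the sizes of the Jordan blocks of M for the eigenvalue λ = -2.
Block sizes for λ = -2: [3, 1]

Step 1 — from the characteristic polynomial, algebraic multiplicity of λ = -2 is 4. From dim ker(M − (-2)·I) = 2, there are exactly 2 Jordan blocks for λ = -2.
Step 2 — from the minimal polynomial, the factor (x + 2)^3 tells us the largest block for λ = -2 has size 3.
Step 3 — with total size 4, 2 blocks, and largest block 3, the block sizes (in nonincreasing order) are [3, 1].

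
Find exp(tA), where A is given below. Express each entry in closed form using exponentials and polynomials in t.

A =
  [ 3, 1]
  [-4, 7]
e^{tA} =
  [-2*t*exp(5*t) + exp(5*t), t*exp(5*t)]
  [-4*t*exp(5*t), 2*t*exp(5*t) + exp(5*t)]

Strategy: write A = P · J · P⁻¹ where J is a Jordan canonical form, so e^{tA} = P · e^{tJ} · P⁻¹, and e^{tJ} can be computed block-by-block.

A has Jordan form
J =
  [5, 1]
  [0, 5]
(up to reordering of blocks).

Per-block formulas:
  For a 2×2 Jordan block J_2(5): exp(t · J_2(5)) = e^(5t)·(I + t·N), where N is the 2×2 nilpotent shift.

After assembling e^{tJ} and conjugating by P, we get:

e^{tA} =
  [-2*t*exp(5*t) + exp(5*t), t*exp(5*t)]
  [-4*t*exp(5*t), 2*t*exp(5*t) + exp(5*t)]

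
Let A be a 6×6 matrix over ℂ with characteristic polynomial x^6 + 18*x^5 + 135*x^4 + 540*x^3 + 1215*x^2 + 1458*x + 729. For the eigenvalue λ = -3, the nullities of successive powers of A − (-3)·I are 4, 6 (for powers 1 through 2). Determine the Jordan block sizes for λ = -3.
Block sizes for λ = -3: [2, 2, 1, 1]

From the dimensions of kernels of powers, the number of Jordan blocks of size at least j is d_j − d_{j−1} where d_j = dim ker(N^j) (with d_0 = 0). Computing the differences gives [4, 2].
The number of blocks of size exactly k is (#blocks of size ≥ k) − (#blocks of size ≥ k + 1), so the partition is: 2 block(s) of size 1, 2 block(s) of size 2.
In nonincreasing order the block sizes are [2, 2, 1, 1].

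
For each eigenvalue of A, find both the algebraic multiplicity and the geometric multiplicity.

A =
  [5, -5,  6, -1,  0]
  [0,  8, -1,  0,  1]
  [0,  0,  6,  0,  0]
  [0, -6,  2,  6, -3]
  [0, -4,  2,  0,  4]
λ = 5: alg = 1, geom = 1; λ = 6: alg = 4, geom = 2

Step 1 — factor the characteristic polynomial to read off the algebraic multiplicities:
  χ_A(x) = (x - 6)^4*(x - 5)

Step 2 — compute geometric multiplicities via the rank-nullity identity g(λ) = n − rank(A − λI):
  rank(A − (5)·I) = 4, so dim ker(A − (5)·I) = n − 4 = 1
  rank(A − (6)·I) = 3, so dim ker(A − (6)·I) = n − 3 = 2

Summary:
  λ = 5: algebraic multiplicity = 1, geometric multiplicity = 1
  λ = 6: algebraic multiplicity = 4, geometric multiplicity = 2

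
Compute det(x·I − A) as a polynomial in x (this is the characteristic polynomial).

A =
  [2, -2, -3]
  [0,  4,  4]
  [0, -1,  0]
x^3 - 6*x^2 + 12*x - 8

Expanding det(x·I − A) (e.g. by cofactor expansion or by noting that A is similar to its Jordan form J, which has the same characteristic polynomial as A) gives
  χ_A(x) = x^3 - 6*x^2 + 12*x - 8
which factors as (x - 2)^3. The eigenvalues (with algebraic multiplicities) are λ = 2 with multiplicity 3.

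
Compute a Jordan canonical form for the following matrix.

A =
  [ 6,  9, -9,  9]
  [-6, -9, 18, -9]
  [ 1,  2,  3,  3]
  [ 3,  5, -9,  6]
J_2(0) ⊕ J_2(3)

The characteristic polynomial is
  det(x·I − A) = x^4 - 6*x^3 + 9*x^2 = x^2*(x - 3)^2

Eigenvalues and multiplicities (the geometric multiplicity of λ is n − rank(A − λI), which equals the number of Jordan blocks for λ):
  λ = 0: algebraic multiplicity = 2, geometric multiplicity = 1
  λ = 3: algebraic multiplicity = 2, geometric multiplicity = 1

Determining the block sizes for each eigenvalue:
  λ = 0: one block (gm = 1), so the single block has size am = 2 → block sizes [2]
  λ = 3: one block (gm = 1), so the single block has size am = 2 → block sizes [2]

Assembling the blocks gives a Jordan form
J =
  [0, 1, 0, 0]
  [0, 0, 0, 0]
  [0, 0, 3, 1]
  [0, 0, 0, 3]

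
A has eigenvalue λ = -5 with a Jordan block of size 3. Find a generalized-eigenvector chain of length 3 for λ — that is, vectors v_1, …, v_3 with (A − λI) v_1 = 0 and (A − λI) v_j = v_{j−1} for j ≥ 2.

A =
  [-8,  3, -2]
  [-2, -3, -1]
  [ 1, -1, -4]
A Jordan chain for λ = -5 of length 3:
v_1 = (1, 1, 0)ᵀ
v_2 = (-3, -2, 1)ᵀ
v_3 = (1, 0, 0)ᵀ

Let N = A − (-5)·I. We want v_3 with N^3 v_3 = 0 but N^2 v_3 ≠ 0; then v_{j-1} := N · v_j for j = 3, …, 2.

Pick v_3 = (1, 0, 0)ᵀ.
Then v_2 = N · v_3 = (-3, -2, 1)ᵀ.
Then v_1 = N · v_2 = (1, 1, 0)ᵀ.

Sanity check: (A − (-5)·I) v_1 = (0, 0, 0)ᵀ = 0. ✓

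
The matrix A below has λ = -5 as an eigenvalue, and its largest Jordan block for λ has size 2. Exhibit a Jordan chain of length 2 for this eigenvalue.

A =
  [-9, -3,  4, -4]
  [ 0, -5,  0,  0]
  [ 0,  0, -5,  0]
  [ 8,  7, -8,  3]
A Jordan chain for λ = -5 of length 2:
v_1 = (-1, 0, 0, 1)ᵀ
v_2 = (1, -1, 0, 0)ᵀ

Let N = A − (-5)·I. We want v_2 with N^2 v_2 = 0 but N^1 v_2 ≠ 0; then v_{j-1} := N · v_j for j = 2, …, 2.

Pick v_2 = (1, -1, 0, 0)ᵀ.
Then v_1 = N · v_2 = (-1, 0, 0, 1)ᵀ.

Sanity check: (A − (-5)·I) v_1 = (0, 0, 0, 0)ᵀ = 0. ✓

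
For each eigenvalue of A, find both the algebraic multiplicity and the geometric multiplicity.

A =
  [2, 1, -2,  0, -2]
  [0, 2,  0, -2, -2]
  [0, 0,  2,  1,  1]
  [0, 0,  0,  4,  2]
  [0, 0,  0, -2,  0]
λ = 2: alg = 5, geom = 3

Step 1 — factor the characteristic polynomial to read off the algebraic multiplicities:
  χ_A(x) = (x - 2)^5

Step 2 — compute geometric multiplicities via the rank-nullity identity g(λ) = n − rank(A − λI):
  rank(A − (2)·I) = 2, so dim ker(A − (2)·I) = n − 2 = 3

Summary:
  λ = 2: algebraic multiplicity = 5, geometric multiplicity = 3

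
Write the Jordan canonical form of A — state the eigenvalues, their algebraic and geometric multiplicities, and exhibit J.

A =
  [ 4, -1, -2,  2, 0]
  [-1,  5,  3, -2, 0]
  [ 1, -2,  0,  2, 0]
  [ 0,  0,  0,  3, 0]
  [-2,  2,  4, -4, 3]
J_3(3) ⊕ J_1(3) ⊕ J_1(3)

The characteristic polynomial is
  det(x·I − A) = x^5 - 15*x^4 + 90*x^3 - 270*x^2 + 405*x - 243 = (x - 3)^5

Eigenvalues and multiplicities (the geometric multiplicity of λ is n − rank(A − λI), which equals the number of Jordan blocks for λ):
  λ = 3: algebraic multiplicity = 5, geometric multiplicity = 3

Determining the block sizes for each eigenvalue:
  λ = 3: with am = 5 and gm = 3, the partition is not yet determined (e.g. several partitions of 5 into 3 parts exist). Let N = A − (3)·I. Computing rank(N^1) = 2, rank(N^2) = 1, rank(N^3) = 0; the number of blocks of size ≥ j is rank(N^{j−1}) − rank(N^j), giving [3, 1, 1]. So we have 1 block(s) of size 3, 2 block(s) of size 1 → block sizes [3, 1, 1]

Assembling the blocks gives a Jordan form
J =
  [3, 1, 0, 0, 0]
  [0, 3, 1, 0, 0]
  [0, 0, 3, 0, 0]
  [0, 0, 0, 3, 0]
  [0, 0, 0, 0, 3]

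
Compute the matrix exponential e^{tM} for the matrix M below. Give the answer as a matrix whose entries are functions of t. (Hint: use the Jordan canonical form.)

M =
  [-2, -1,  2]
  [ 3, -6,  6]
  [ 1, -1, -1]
e^{tM} =
  [t*exp(-3*t) + exp(-3*t), -t*exp(-3*t), 2*t*exp(-3*t)]
  [3*t*exp(-3*t), -3*t*exp(-3*t) + exp(-3*t), 6*t*exp(-3*t)]
  [t*exp(-3*t), -t*exp(-3*t), 2*t*exp(-3*t) + exp(-3*t)]

Strategy: write M = P · J · P⁻¹ where J is a Jordan canonical form, so e^{tM} = P · e^{tJ} · P⁻¹, and e^{tJ} can be computed block-by-block.

M has Jordan form
J =
  [-3,  1,  0]
  [ 0, -3,  0]
  [ 0,  0, -3]
(up to reordering of blocks).

Per-block formulas:
  For a 2×2 Jordan block J_2(-3): exp(t · J_2(-3)) = e^(-3t)·(I + t·N), where N is the 2×2 nilpotent shift.
  For a 1×1 block at λ = -3: exp(t · [-3]) = [e^(-3t)].

After assembling e^{tJ} and conjugating by P, we get:

e^{tM} =
  [t*exp(-3*t) + exp(-3*t), -t*exp(-3*t), 2*t*exp(-3*t)]
  [3*t*exp(-3*t), -3*t*exp(-3*t) + exp(-3*t), 6*t*exp(-3*t)]
  [t*exp(-3*t), -t*exp(-3*t), 2*t*exp(-3*t) + exp(-3*t)]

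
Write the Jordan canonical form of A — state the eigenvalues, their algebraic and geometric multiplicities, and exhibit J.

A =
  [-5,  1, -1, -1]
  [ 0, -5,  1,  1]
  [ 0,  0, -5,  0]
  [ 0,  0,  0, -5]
J_3(-5) ⊕ J_1(-5)

The characteristic polynomial is
  det(x·I − A) = x^4 + 20*x^3 + 150*x^2 + 500*x + 625 = (x + 5)^4

Eigenvalues and multiplicities (the geometric multiplicity of λ is n − rank(A − λI), which equals the number of Jordan blocks for λ):
  λ = -5: algebraic multiplicity = 4, geometric multiplicity = 2

Determining the block sizes for each eigenvalue:
  λ = -5: with am = 4 and gm = 2, the partition is not yet determined (e.g. several partitions of 4 into 2 parts exist). Let N = A − (-5)·I. Computing rank(N^1) = 2, rank(N^2) = 1, rank(N^3) = 0; the number of blocks of size ≥ j is rank(N^{j−1}) − rank(N^j), giving [2, 1, 1]. So we have 1 block(s) of size 3, 1 block(s) of size 1 → block sizes [3, 1]

Assembling the blocks gives a Jordan form
J =
  [-5,  1,  0,  0]
  [ 0, -5,  1,  0]
  [ 0,  0, -5,  0]
  [ 0,  0,  0, -5]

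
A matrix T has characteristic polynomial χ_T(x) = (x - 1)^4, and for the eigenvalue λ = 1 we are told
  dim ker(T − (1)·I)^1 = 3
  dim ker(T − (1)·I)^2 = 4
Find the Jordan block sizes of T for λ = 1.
Block sizes for λ = 1: [2, 1, 1]

From the dimensions of kernels of powers, the number of Jordan blocks of size at least j is d_j − d_{j−1} where d_j = dim ker(N^j) (with d_0 = 0). Computing the differences gives [3, 1].
The number of blocks of size exactly k is (#blocks of size ≥ k) − (#blocks of size ≥ k + 1), so the partition is: 2 block(s) of size 1, 1 block(s) of size 2.
In nonincreasing order the block sizes are [2, 1, 1].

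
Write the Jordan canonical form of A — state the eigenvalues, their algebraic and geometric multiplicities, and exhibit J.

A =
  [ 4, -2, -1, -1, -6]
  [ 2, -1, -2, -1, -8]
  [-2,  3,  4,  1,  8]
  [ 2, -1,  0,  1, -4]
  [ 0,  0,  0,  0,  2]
J_2(2) ⊕ J_2(2) ⊕ J_1(2)

The characteristic polynomial is
  det(x·I − A) = x^5 - 10*x^4 + 40*x^3 - 80*x^2 + 80*x - 32 = (x - 2)^5

Eigenvalues and multiplicities (the geometric multiplicity of λ is n − rank(A − λI), which equals the number of Jordan blocks for λ):
  λ = 2: algebraic multiplicity = 5, geometric multiplicity = 3

Determining the block sizes for each eigenvalue:
  λ = 2: with am = 5 and gm = 3, the partition is not yet determined (e.g. several partitions of 5 into 3 parts exist). Let N = A − (2)·I. Computing rank(N^1) = 2, rank(N^2) = 0; the number of blocks of size ≥ j is rank(N^{j−1}) − rank(N^j), giving [3, 2]. So we have 2 block(s) of size 2, 1 block(s) of size 1 → block sizes [2, 2, 1]

Assembling the blocks gives a Jordan form
J =
  [2, 1, 0, 0, 0]
  [0, 2, 0, 0, 0]
  [0, 0, 2, 1, 0]
  [0, 0, 0, 2, 0]
  [0, 0, 0, 0, 2]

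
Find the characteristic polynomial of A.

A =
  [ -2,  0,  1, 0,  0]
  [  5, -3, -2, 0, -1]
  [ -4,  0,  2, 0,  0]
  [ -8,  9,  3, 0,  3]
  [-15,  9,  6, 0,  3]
x^5

Expanding det(x·I − A) (e.g. by cofactor expansion or by noting that A is similar to its Jordan form J, which has the same characteristic polynomial as A) gives
  χ_A(x) = x^5
which factors as x^5. The eigenvalues (with algebraic multiplicities) are λ = 0 with multiplicity 5.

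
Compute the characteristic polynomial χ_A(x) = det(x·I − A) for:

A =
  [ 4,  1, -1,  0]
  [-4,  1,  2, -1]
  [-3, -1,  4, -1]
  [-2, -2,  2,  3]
x^4 - 12*x^3 + 54*x^2 - 108*x + 81

Expanding det(x·I − A) (e.g. by cofactor expansion or by noting that A is similar to its Jordan form J, which has the same characteristic polynomial as A) gives
  χ_A(x) = x^4 - 12*x^3 + 54*x^2 - 108*x + 81
which factors as (x - 3)^4. The eigenvalues (with algebraic multiplicities) are λ = 3 with multiplicity 4.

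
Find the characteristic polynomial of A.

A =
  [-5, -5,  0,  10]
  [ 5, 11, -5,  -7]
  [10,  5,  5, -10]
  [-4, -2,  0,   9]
x^4 - 20*x^3 + 150*x^2 - 500*x + 625

Expanding det(x·I − A) (e.g. by cofactor expansion or by noting that A is similar to its Jordan form J, which has the same characteristic polynomial as A) gives
  χ_A(x) = x^4 - 20*x^3 + 150*x^2 - 500*x + 625
which factors as (x - 5)^4. The eigenvalues (with algebraic multiplicities) are λ = 5 with multiplicity 4.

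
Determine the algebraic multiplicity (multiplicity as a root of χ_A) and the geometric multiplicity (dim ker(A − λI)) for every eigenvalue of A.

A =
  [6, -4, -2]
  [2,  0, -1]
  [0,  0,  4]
λ = 2: alg = 1, geom = 1; λ = 4: alg = 2, geom = 1

Step 1 — factor the characteristic polynomial to read off the algebraic multiplicities:
  χ_A(x) = (x - 4)^2*(x - 2)

Step 2 — compute geometric multiplicities via the rank-nullity identity g(λ) = n − rank(A − λI):
  rank(A − (2)·I) = 2, so dim ker(A − (2)·I) = n − 2 = 1
  rank(A − (4)·I) = 2, so dim ker(A − (4)·I) = n − 2 = 1

Summary:
  λ = 2: algebraic multiplicity = 1, geometric multiplicity = 1
  λ = 4: algebraic multiplicity = 2, geometric multiplicity = 1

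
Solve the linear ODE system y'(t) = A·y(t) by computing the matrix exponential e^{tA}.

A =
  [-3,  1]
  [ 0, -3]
e^{tA} =
  [exp(-3*t), t*exp(-3*t)]
  [0, exp(-3*t)]

Strategy: write A = P · J · P⁻¹ where J is a Jordan canonical form, so e^{tA} = P · e^{tJ} · P⁻¹, and e^{tJ} can be computed block-by-block.

A has Jordan form
J =
  [-3,  1]
  [ 0, -3]
(up to reordering of blocks).

Per-block formulas:
  For a 2×2 Jordan block J_2(-3): exp(t · J_2(-3)) = e^(-3t)·(I + t·N), where N is the 2×2 nilpotent shift.

After assembling e^{tJ} and conjugating by P, we get:

e^{tA} =
  [exp(-3*t), t*exp(-3*t)]
  [0, exp(-3*t)]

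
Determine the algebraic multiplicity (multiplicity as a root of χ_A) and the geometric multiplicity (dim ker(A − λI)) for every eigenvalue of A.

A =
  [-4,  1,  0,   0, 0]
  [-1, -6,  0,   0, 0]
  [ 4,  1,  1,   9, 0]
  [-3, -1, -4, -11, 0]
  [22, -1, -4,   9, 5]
λ = -5: alg = 4, geom = 2; λ = 5: alg = 1, geom = 1

Step 1 — factor the characteristic polynomial to read off the algebraic multiplicities:
  χ_A(x) = (x - 5)*(x + 5)^4

Step 2 — compute geometric multiplicities via the rank-nullity identity g(λ) = n − rank(A − λI):
  rank(A − (-5)·I) = 3, so dim ker(A − (-5)·I) = n − 3 = 2
  rank(A − (5)·I) = 4, so dim ker(A − (5)·I) = n − 4 = 1

Summary:
  λ = -5: algebraic multiplicity = 4, geometric multiplicity = 2
  λ = 5: algebraic multiplicity = 1, geometric multiplicity = 1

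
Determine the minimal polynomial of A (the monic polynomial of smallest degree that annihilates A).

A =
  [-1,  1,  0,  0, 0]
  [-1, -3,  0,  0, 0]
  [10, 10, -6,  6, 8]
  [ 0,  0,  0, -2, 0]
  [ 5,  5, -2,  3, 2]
x^2 + 4*x + 4

The characteristic polynomial is χ_A(x) = (x + 2)^5, so the eigenvalues are known. The minimal polynomial is
  m_A(x) = Π_λ (x − λ)^{k_λ}
where k_λ is the size of the *largest* Jordan block for λ (equivalently, the smallest k with (A − λI)^k v = 0 for every generalised eigenvector v of λ).

  λ = -2: largest Jordan block has size 2, contributing (x + 2)^2

So m_A(x) = (x + 2)^2 = x^2 + 4*x + 4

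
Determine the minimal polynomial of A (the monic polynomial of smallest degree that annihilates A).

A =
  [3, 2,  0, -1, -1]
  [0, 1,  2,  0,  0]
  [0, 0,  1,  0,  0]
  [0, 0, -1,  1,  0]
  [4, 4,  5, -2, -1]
x^2 - 2*x + 1

The characteristic polynomial is χ_A(x) = (x - 1)^5, so the eigenvalues are known. The minimal polynomial is
  m_A(x) = Π_λ (x − λ)^{k_λ}
where k_λ is the size of the *largest* Jordan block for λ (equivalently, the smallest k with (A − λI)^k v = 0 for every generalised eigenvector v of λ).

  λ = 1: largest Jordan block has size 2, contributing (x − 1)^2

So m_A(x) = (x - 1)^2 = x^2 - 2*x + 1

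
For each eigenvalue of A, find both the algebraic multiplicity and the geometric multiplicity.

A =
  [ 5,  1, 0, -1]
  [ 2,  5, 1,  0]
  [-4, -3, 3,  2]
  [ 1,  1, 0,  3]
λ = 4: alg = 4, geom = 2

Step 1 — factor the characteristic polynomial to read off the algebraic multiplicities:
  χ_A(x) = (x - 4)^4

Step 2 — compute geometric multiplicities via the rank-nullity identity g(λ) = n − rank(A − λI):
  rank(A − (4)·I) = 2, so dim ker(A − (4)·I) = n − 2 = 2

Summary:
  λ = 4: algebraic multiplicity = 4, geometric multiplicity = 2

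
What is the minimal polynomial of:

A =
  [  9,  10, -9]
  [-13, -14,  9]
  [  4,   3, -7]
x^3 + 12*x^2 + 48*x + 64

The characteristic polynomial is χ_A(x) = (x + 4)^3, so the eigenvalues are known. The minimal polynomial is
  m_A(x) = Π_λ (x − λ)^{k_λ}
where k_λ is the size of the *largest* Jordan block for λ (equivalently, the smallest k with (A − λI)^k v = 0 for every generalised eigenvector v of λ).

  λ = -4: largest Jordan block has size 3, contributing (x + 4)^3

So m_A(x) = (x + 4)^3 = x^3 + 12*x^2 + 48*x + 64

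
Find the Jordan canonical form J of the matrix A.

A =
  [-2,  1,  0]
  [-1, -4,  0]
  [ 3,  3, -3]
J_2(-3) ⊕ J_1(-3)

The characteristic polynomial is
  det(x·I − A) = x^3 + 9*x^2 + 27*x + 27 = (x + 3)^3

Eigenvalues and multiplicities (the geometric multiplicity of λ is n − rank(A − λI), which equals the number of Jordan blocks for λ):
  λ = -3: algebraic multiplicity = 3, geometric multiplicity = 2

Determining the block sizes for each eigenvalue:
  λ = -3: 2 blocks summing to 3 forces exactly one block of size 2 and the rest size 1 → block sizes [2, 1]

Assembling the blocks gives a Jordan form
J =
  [-3,  1,  0]
  [ 0, -3,  0]
  [ 0,  0, -3]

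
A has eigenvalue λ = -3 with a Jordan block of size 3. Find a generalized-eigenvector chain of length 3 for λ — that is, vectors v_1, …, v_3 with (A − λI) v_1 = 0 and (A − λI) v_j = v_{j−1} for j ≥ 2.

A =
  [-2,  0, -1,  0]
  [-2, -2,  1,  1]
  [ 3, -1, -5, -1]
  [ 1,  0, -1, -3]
A Jordan chain for λ = -3 of length 3:
v_1 = (-2, 0, -2, -2)ᵀ
v_2 = (1, -2, 3, 1)ᵀ
v_3 = (1, 0, 0, 0)ᵀ

Let N = A − (-3)·I. We want v_3 with N^3 v_3 = 0 but N^2 v_3 ≠ 0; then v_{j-1} := N · v_j for j = 3, …, 2.

Pick v_3 = (1, 0, 0, 0)ᵀ.
Then v_2 = N · v_3 = (1, -2, 3, 1)ᵀ.
Then v_1 = N · v_2 = (-2, 0, -2, -2)ᵀ.

Sanity check: (A − (-3)·I) v_1 = (0, 0, 0, 0)ᵀ = 0. ✓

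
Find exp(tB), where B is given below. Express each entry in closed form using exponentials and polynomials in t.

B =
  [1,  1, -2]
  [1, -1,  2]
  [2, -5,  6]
e^{tB} =
  [-t^2*exp(2*t) - t*exp(2*t) + exp(2*t), 3*t^2*exp(2*t) + t*exp(2*t), -2*t^2*exp(2*t) - 2*t*exp(2*t)]
  [t*exp(2*t), -3*t*exp(2*t) + exp(2*t), 2*t*exp(2*t)]
  [t^2*exp(2*t)/2 + 2*t*exp(2*t), -3*t^2*exp(2*t)/2 - 5*t*exp(2*t), t^2*exp(2*t) + 4*t*exp(2*t) + exp(2*t)]

Strategy: write B = P · J · P⁻¹ where J is a Jordan canonical form, so e^{tB} = P · e^{tJ} · P⁻¹, and e^{tJ} can be computed block-by-block.

B has Jordan form
J =
  [2, 1, 0]
  [0, 2, 1]
  [0, 0, 2]
(up to reordering of blocks).

Per-block formulas:
  For a 3×3 Jordan block J_3(2): exp(t · J_3(2)) = e^(2t)·(I + t·N + (t^2/2)·N^2), where N is the 3×3 nilpotent shift.

After assembling e^{tJ} and conjugating by P, we get:

e^{tB} =
  [-t^2*exp(2*t) - t*exp(2*t) + exp(2*t), 3*t^2*exp(2*t) + t*exp(2*t), -2*t^2*exp(2*t) - 2*t*exp(2*t)]
  [t*exp(2*t), -3*t*exp(2*t) + exp(2*t), 2*t*exp(2*t)]
  [t^2*exp(2*t)/2 + 2*t*exp(2*t), -3*t^2*exp(2*t)/2 - 5*t*exp(2*t), t^2*exp(2*t) + 4*t*exp(2*t) + exp(2*t)]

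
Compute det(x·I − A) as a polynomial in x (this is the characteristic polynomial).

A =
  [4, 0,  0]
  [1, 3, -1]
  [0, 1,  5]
x^3 - 12*x^2 + 48*x - 64

Expanding det(x·I − A) (e.g. by cofactor expansion or by noting that A is similar to its Jordan form J, which has the same characteristic polynomial as A) gives
  χ_A(x) = x^3 - 12*x^2 + 48*x - 64
which factors as (x - 4)^3. The eigenvalues (with algebraic multiplicities) are λ = 4 with multiplicity 3.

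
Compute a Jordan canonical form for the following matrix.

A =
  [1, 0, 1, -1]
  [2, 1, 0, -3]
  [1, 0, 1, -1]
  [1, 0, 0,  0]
J_1(0) ⊕ J_3(1)

The characteristic polynomial is
  det(x·I − A) = x^4 - 3*x^3 + 3*x^2 - x = x*(x - 1)^3

Eigenvalues and multiplicities (the geometric multiplicity of λ is n − rank(A − λI), which equals the number of Jordan blocks for λ):
  λ = 0: algebraic multiplicity = 1, geometric multiplicity = 1
  λ = 1: algebraic multiplicity = 3, geometric multiplicity = 1

Determining the block sizes for each eigenvalue:
  λ = 0: one block (gm = 1), so the single block has size am = 1 → block sizes [1]
  λ = 1: one block (gm = 1), so the single block has size am = 3 → block sizes [3]

Assembling the blocks gives a Jordan form
J =
  [0, 0, 0, 0]
  [0, 1, 1, 0]
  [0, 0, 1, 1]
  [0, 0, 0, 1]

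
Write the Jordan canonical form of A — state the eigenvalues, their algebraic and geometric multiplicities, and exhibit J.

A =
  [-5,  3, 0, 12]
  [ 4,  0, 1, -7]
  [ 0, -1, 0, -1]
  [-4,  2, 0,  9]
J_3(1) ⊕ J_1(1)

The characteristic polynomial is
  det(x·I − A) = x^4 - 4*x^3 + 6*x^2 - 4*x + 1 = (x - 1)^4

Eigenvalues and multiplicities (the geometric multiplicity of λ is n − rank(A − λI), which equals the number of Jordan blocks for λ):
  λ = 1: algebraic multiplicity = 4, geometric multiplicity = 2

Determining the block sizes for each eigenvalue:
  λ = 1: with am = 4 and gm = 2, the partition is not yet determined (e.g. several partitions of 4 into 2 parts exist). Let N = A − (1)·I. Computing rank(N^1) = 2, rank(N^2) = 1, rank(N^3) = 0; the number of blocks of size ≥ j is rank(N^{j−1}) − rank(N^j), giving [2, 1, 1]. So we have 1 block(s) of size 3, 1 block(s) of size 1 → block sizes [3, 1]

Assembling the blocks gives a Jordan form
J =
  [1, 1, 0, 0]
  [0, 1, 1, 0]
  [0, 0, 1, 0]
  [0, 0, 0, 1]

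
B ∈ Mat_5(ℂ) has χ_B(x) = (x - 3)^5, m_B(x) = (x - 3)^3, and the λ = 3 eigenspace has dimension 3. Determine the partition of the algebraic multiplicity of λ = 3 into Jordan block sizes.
Block sizes for λ = 3: [3, 1, 1]

Step 1 — from the characteristic polynomial, algebraic multiplicity of λ = 3 is 5. From dim ker(B − (3)·I) = 3, there are exactly 3 Jordan blocks for λ = 3.
Step 2 — from the minimal polynomial, the factor (x − 3)^3 tells us the largest block for λ = 3 has size 3.
Step 3 — with total size 5, 3 blocks, and largest block 3, the block sizes (in nonincreasing order) are [3, 1, 1].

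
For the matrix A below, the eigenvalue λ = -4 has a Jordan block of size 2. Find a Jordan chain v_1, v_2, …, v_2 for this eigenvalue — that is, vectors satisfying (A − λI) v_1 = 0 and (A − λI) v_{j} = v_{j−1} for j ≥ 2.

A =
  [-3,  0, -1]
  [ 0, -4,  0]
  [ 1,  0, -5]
A Jordan chain for λ = -4 of length 2:
v_1 = (1, 0, 1)ᵀ
v_2 = (1, 0, 0)ᵀ

Let N = A − (-4)·I. We want v_2 with N^2 v_2 = 0 but N^1 v_2 ≠ 0; then v_{j-1} := N · v_j for j = 2, …, 2.

Pick v_2 = (1, 0, 0)ᵀ.
Then v_1 = N · v_2 = (1, 0, 1)ᵀ.

Sanity check: (A − (-4)·I) v_1 = (0, 0, 0)ᵀ = 0. ✓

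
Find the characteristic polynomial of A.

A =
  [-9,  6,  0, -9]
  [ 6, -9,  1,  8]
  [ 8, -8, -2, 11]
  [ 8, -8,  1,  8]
x^4 + 12*x^3 + 54*x^2 + 108*x + 81

Expanding det(x·I − A) (e.g. by cofactor expansion or by noting that A is similar to its Jordan form J, which has the same characteristic polynomial as A) gives
  χ_A(x) = x^4 + 12*x^3 + 54*x^2 + 108*x + 81
which factors as (x + 3)^4. The eigenvalues (with algebraic multiplicities) are λ = -3 with multiplicity 4.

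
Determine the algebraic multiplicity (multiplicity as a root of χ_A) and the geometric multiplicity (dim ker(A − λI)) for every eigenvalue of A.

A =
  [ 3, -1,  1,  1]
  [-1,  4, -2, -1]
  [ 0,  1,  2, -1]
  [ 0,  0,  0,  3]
λ = 3: alg = 4, geom = 2

Step 1 — factor the characteristic polynomial to read off the algebraic multiplicities:
  χ_A(x) = (x - 3)^4

Step 2 — compute geometric multiplicities via the rank-nullity identity g(λ) = n − rank(A − λI):
  rank(A − (3)·I) = 2, so dim ker(A − (3)·I) = n − 2 = 2

Summary:
  λ = 3: algebraic multiplicity = 4, geometric multiplicity = 2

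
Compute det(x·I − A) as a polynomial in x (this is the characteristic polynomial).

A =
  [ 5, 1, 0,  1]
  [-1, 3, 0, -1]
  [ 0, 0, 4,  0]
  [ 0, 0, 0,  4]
x^4 - 16*x^3 + 96*x^2 - 256*x + 256

Expanding det(x·I − A) (e.g. by cofactor expansion or by noting that A is similar to its Jordan form J, which has the same characteristic polynomial as A) gives
  χ_A(x) = x^4 - 16*x^3 + 96*x^2 - 256*x + 256
which factors as (x - 4)^4. The eigenvalues (with algebraic multiplicities) are λ = 4 with multiplicity 4.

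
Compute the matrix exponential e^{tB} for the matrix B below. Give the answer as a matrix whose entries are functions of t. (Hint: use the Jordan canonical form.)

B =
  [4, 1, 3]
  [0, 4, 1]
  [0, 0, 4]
e^{tB} =
  [exp(4*t), t*exp(4*t), t^2*exp(4*t)/2 + 3*t*exp(4*t)]
  [0, exp(4*t), t*exp(4*t)]
  [0, 0, exp(4*t)]

Strategy: write B = P · J · P⁻¹ where J is a Jordan canonical form, so e^{tB} = P · e^{tJ} · P⁻¹, and e^{tJ} can be computed block-by-block.

B has Jordan form
J =
  [4, 1, 0]
  [0, 4, 1]
  [0, 0, 4]
(up to reordering of blocks).

Per-block formulas:
  For a 3×3 Jordan block J_3(4): exp(t · J_3(4)) = e^(4t)·(I + t·N + (t^2/2)·N^2), where N is the 3×3 nilpotent shift.

After assembling e^{tJ} and conjugating by P, we get:

e^{tB} =
  [exp(4*t), t*exp(4*t), t^2*exp(4*t)/2 + 3*t*exp(4*t)]
  [0, exp(4*t), t*exp(4*t)]
  [0, 0, exp(4*t)]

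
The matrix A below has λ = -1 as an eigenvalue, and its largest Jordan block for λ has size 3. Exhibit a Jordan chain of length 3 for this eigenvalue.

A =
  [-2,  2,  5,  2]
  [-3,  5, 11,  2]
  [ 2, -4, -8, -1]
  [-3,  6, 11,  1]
A Jordan chain for λ = -1 of length 3:
v_1 = (-1, 1, -1, 1)ᵀ
v_2 = (-1, -3, 2, -3)ᵀ
v_3 = (1, 0, 0, 0)ᵀ

Let N = A − (-1)·I. We want v_3 with N^3 v_3 = 0 but N^2 v_3 ≠ 0; then v_{j-1} := N · v_j for j = 3, …, 2.

Pick v_3 = (1, 0, 0, 0)ᵀ.
Then v_2 = N · v_3 = (-1, -3, 2, -3)ᵀ.
Then v_1 = N · v_2 = (-1, 1, -1, 1)ᵀ.

Sanity check: (A − (-1)·I) v_1 = (0, 0, 0, 0)ᵀ = 0. ✓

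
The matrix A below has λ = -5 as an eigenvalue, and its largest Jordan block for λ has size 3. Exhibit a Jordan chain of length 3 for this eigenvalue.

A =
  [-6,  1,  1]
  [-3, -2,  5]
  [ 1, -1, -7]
A Jordan chain for λ = -5 of length 3:
v_1 = (-1, -1, 0)ᵀ
v_2 = (-1, -3, 1)ᵀ
v_3 = (1, 0, 0)ᵀ

Let N = A − (-5)·I. We want v_3 with N^3 v_3 = 0 but N^2 v_3 ≠ 0; then v_{j-1} := N · v_j for j = 3, …, 2.

Pick v_3 = (1, 0, 0)ᵀ.
Then v_2 = N · v_3 = (-1, -3, 1)ᵀ.
Then v_1 = N · v_2 = (-1, -1, 0)ᵀ.

Sanity check: (A − (-5)·I) v_1 = (0, 0, 0)ᵀ = 0. ✓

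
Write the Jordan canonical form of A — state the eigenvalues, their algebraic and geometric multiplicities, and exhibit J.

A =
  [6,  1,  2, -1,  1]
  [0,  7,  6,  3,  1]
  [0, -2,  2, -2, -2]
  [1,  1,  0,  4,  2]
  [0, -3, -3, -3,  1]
J_3(4) ⊕ J_2(4)

The characteristic polynomial is
  det(x·I − A) = x^5 - 20*x^4 + 160*x^3 - 640*x^2 + 1280*x - 1024 = (x - 4)^5

Eigenvalues and multiplicities (the geometric multiplicity of λ is n − rank(A − λI), which equals the number of Jordan blocks for λ):
  λ = 4: algebraic multiplicity = 5, geometric multiplicity = 2

Determining the block sizes for each eigenvalue:
  λ = 4: with am = 5 and gm = 2, the partition is not yet determined (e.g. several partitions of 5 into 2 parts exist). Let N = A − (4)·I. Computing rank(N^1) = 3, rank(N^2) = 1, rank(N^3) = 0; the number of blocks of size ≥ j is rank(N^{j−1}) − rank(N^j), giving [2, 2, 1]. So we have 1 block(s) of size 3, 1 block(s) of size 2 → block sizes [3, 2]

Assembling the blocks gives a Jordan form
J =
  [4, 1, 0, 0, 0]
  [0, 4, 1, 0, 0]
  [0, 0, 4, 0, 0]
  [0, 0, 0, 4, 1]
  [0, 0, 0, 0, 4]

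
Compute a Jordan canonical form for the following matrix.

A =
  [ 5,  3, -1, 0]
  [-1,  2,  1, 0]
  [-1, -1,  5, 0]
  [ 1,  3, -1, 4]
J_3(4) ⊕ J_1(4)

The characteristic polynomial is
  det(x·I − A) = x^4 - 16*x^3 + 96*x^2 - 256*x + 256 = (x - 4)^4

Eigenvalues and multiplicities (the geometric multiplicity of λ is n − rank(A − λI), which equals the number of Jordan blocks for λ):
  λ = 4: algebraic multiplicity = 4, geometric multiplicity = 2

Determining the block sizes for each eigenvalue:
  λ = 4: with am = 4 and gm = 2, the partition is not yet determined (e.g. several partitions of 4 into 2 parts exist). Let N = A − (4)·I. Computing rank(N^1) = 2, rank(N^2) = 1, rank(N^3) = 0; the number of blocks of size ≥ j is rank(N^{j−1}) − rank(N^j), giving [2, 1, 1]. So we have 1 block(s) of size 3, 1 block(s) of size 1 → block sizes [3, 1]

Assembling the blocks gives a Jordan form
J =
  [4, 1, 0, 0]
  [0, 4, 1, 0]
  [0, 0, 4, 0]
  [0, 0, 0, 4]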